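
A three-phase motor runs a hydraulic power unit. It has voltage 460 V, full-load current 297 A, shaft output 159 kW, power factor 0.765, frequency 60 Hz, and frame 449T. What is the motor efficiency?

87.8 %

P_out = 159 kW = 159000 W
P_in = √3·V_L·I_L·cosφ = 1.732 × 460 × 297 × 0.765 = 181019 W
η = P_out / P_in = 159000 / 181019 = 0.878 = 87.8%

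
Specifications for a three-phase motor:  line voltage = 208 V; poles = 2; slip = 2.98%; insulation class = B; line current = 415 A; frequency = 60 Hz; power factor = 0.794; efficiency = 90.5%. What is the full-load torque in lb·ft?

217 lb·ft

P_in = √3·V·I·cosφ = 1.732 × 208 × 415 × 0.794 = 118708 W
P_out = η·P_in = 0.905 × 118708 = 107431 W
n_s = 120×60/2 = 3600 rpm; n = 3600×(1−0.0298) = 3493 rpm
ω = 2π×3493/60 = 365.8 rad/s
τ = P_out/ω = 107431/365.8 = 293.7 N·m
In lb·ft: 293.7/1.356 = 217 lb·ft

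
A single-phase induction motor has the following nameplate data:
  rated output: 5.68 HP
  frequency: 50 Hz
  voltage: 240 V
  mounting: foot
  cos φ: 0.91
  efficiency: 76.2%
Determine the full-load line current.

25.5 A

P_out = 5.68 × 746 = 4237 W
P_in = P_out / η = 4237 / 0.762 = 5560 W
I = P_in / (V·cosφ) = 5560 / (240 × 0.91) = 25.5 A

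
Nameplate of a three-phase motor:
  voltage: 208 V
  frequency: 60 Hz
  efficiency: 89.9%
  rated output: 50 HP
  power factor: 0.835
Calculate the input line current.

138 A

P_out = 50 × 746 = 37300 W
P_in = P_out / η = 37300 / 0.899 = 41491 W
I_L = P_in / (√3·V_L·cosφ) = 41491 / (1.732 × 208 × 0.835) = 138 A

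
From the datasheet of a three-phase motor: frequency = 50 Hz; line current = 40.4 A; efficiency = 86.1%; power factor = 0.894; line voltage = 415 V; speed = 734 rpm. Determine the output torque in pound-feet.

214 lb·ft

P_in = √3·V·I·cosφ = 1.732 × 415 × 40.4 × 0.894 = 25961 W
P_out = η·P_in = 0.861 × 25961 = 22352 W
n = 734 rpm
ω = 2π×734/60 = 76.86 rad/s
τ = P_out/ω = 22352/76.86 = 290.8 N·m
In lb·ft: 290.8/1.356 = 214 lb·ft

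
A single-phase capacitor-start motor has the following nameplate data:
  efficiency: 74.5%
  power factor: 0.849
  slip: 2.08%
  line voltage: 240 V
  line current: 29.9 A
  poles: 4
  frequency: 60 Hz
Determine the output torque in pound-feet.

18.1 lb·ft

P_in = V·I·cosφ = 240 × 29.9 × 0.849 = 6092 W
P_out = η·P_in = 0.745 × 6092 = 4539 W
n_s = 120×60/4 = 1800 rpm; n = 1800×(1−0.0208) = 1763 rpm
ω = 2π×1763/60 = 184.6 rad/s
τ = P_out/ω = 4539/184.6 = 24.59 N·m
In lb·ft: 24.59/1.356 = 18.1 lb·ft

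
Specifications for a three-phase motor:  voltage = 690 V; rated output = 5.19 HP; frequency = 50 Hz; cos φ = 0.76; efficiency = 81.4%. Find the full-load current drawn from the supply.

5.24 A

P_out = 5.19 × 746 = 3872 W
P_in = P_out / η = 3872 / 0.814 = 4757 W
I_L = P_in / (√3·V_L·cosφ) = 4757 / (1.732 × 690 × 0.76) = 5.24 A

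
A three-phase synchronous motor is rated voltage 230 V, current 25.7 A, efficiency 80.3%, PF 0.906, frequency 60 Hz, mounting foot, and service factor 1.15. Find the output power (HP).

P_in = √3·V·I·cosφ = 1.732 × 230 × 25.7 × 0.906 = 9275 W
P_out = η·P_in = 0.803 × 9275 = 7448 W
= 7448/746 = 9.98 HP

9.98 HP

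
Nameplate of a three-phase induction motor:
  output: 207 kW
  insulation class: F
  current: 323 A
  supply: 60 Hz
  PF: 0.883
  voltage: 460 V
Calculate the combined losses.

P_in = √3·V·I·cosφ = 1.732×460×323×0.883 = 227232 W
P_out = 207000 W
Losses = P_in − P_out = 227232 − 207000 = 20232 W

20200 W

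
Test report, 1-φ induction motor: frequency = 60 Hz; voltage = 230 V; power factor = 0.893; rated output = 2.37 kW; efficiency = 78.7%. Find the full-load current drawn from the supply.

P_out = 2.37 kW = 2370 W
P_in = P_out / η = 2370 / 0.787 = 3011 W
I = P_in / (V·cosφ) = 3011 / (230 × 0.893) = 14.7 A

14.7 A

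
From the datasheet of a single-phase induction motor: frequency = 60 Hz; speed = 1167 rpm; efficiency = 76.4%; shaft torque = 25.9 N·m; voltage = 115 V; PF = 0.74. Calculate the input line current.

48.7 A

ω = 2π×1167/60 = 122.2 rad/s; P_out = τω = 25.9 × 122.2 = 3165 W
P_in = P_out / η = 3165 / 0.764 = 4143 W
I = P_in / (V·cosφ) = 4143 / (115 × 0.74) = 48.7 A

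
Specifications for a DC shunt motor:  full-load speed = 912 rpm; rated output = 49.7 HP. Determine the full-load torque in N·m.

P_out = 49.7 × 746 = 37076 W
ω = 2π × 912/60 = 95.5 rad/s
τ = P_out/ω = 37076/95.5 = 388 N·m

388 N·m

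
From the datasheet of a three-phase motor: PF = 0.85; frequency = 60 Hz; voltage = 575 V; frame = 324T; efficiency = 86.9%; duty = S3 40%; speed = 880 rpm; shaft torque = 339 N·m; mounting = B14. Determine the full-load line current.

42.5 A

ω = 2π×880/60 = 92.15 rad/s; P_out = τω = 339 × 92.15 = 31239 W
P_in = P_out / η = 31239 / 0.869 = 35948 W
I_L = P_in / (√3·V_L·cosφ) = 35948 / (1.732 × 575 × 0.85) = 42.5 A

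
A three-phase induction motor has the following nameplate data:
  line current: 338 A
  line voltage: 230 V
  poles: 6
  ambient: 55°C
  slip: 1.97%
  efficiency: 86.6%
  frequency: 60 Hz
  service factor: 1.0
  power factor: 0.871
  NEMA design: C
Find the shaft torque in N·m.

P_in = √3·V·I·cosφ = 1.732 × 230 × 338 × 0.871 = 117276 W
P_out = η·P_in = 0.866 × 117276 = 101561 W
n_s = 120×60/6 = 1200 rpm; n = 1200×(1−0.0197) = 1176 rpm
ω = 2π×1176/60 = 123.2 rad/s
τ = P_out/ω = 101561/123.2 = 824 N·m

824 N·m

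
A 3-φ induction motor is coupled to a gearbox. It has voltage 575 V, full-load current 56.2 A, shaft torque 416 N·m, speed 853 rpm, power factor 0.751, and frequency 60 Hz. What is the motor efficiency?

ω = 2π × 853/60 = 89.33 rad/s; P_out = τω = 416 × 89.33 = 37161 W
P_in = √3·V_L·I_L·cosφ = 1.732 × 575 × 56.2 × 0.751 = 42033 W
η = P_out / P_in = 37161 / 42033 = 0.884 = 88.4%

88.4 %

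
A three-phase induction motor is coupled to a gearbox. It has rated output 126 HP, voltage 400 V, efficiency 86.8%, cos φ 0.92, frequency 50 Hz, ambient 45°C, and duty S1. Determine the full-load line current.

170 A

P_out = 126 × 746 = 93996 W
P_in = P_out / η = 93996 / 0.868 = 108290 W
I_L = P_in / (√3·V_L·cosφ) = 108290 / (1.732 × 400 × 0.92) = 170 A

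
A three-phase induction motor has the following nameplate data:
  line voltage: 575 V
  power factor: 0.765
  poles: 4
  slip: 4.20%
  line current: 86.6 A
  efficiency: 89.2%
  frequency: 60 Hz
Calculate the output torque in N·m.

326 N·m

P_in = √3·V·I·cosφ = 1.732 × 575 × 86.6 × 0.765 = 65977 W
P_out = η·P_in = 0.892 × 65977 = 58851 W
n_s = 120×60/4 = 1800 rpm; n = 1800×(1−0.042) = 1724 rpm
ω = 2π×1724/60 = 180.5 rad/s
τ = P_out/ω = 58851/180.5 = 326 N·m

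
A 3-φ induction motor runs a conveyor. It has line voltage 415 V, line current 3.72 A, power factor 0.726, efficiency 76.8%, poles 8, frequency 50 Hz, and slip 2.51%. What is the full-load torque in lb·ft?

P_in = √3·V·I·cosφ = 1.732 × 415 × 3.72 × 0.726 = 1941 W
P_out = η·P_in = 0.768 × 1941 = 1491 W
n_s = 120×50/8 = 750 rpm; n = 750×(1−0.0251) = 731 rpm
ω = 2π×731/60 = 76.55 rad/s
τ = P_out/ω = 1491/76.55 = 19.48 N·m
In lb·ft: 19.48/1.356 = 14.4 lb·ft

14.4 lb·ft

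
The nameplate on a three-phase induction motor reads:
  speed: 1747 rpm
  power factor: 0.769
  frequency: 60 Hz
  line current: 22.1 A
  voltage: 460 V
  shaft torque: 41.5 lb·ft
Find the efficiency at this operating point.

τ = 41.5 lb·ft × 1.356 = 56.27 N·m
ω = 2π × 1747/60 = 182.9 rad/s; P_out = τω = 56.27 × 182.9 = 10292 W
P_in = √3·V_L·I_L·cosφ = 1.732 × 460 × 22.1 × 0.769 = 13540 W
η = P_out / P_in = 10292 / 13540 = 0.760 = 76.0%

76.0 %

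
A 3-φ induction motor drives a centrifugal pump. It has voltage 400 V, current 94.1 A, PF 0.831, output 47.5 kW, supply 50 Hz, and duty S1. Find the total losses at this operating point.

6680 W

P_in = √3·V·I·cosφ = 1.732×400×94.1×0.831 = 54175 W
P_out = 47500 W
Losses = P_in − P_out = 54175 − 47500 = 6675 W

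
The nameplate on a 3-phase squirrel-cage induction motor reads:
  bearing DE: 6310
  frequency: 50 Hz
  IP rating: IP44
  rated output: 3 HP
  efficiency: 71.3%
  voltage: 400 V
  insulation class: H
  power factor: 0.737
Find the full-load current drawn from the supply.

P_out = 3 × 746 = 2238 W
P_in = P_out / η = 2238 / 0.713 = 3139 W
I_L = P_in / (√3·V_L·cosφ) = 3139 / (1.732 × 400 × 0.737) = 6.15 A

6.15 A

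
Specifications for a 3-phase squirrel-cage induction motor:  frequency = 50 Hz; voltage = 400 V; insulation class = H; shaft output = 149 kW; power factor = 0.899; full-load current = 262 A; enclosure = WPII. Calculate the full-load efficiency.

91.3 %

P_out = 149 kW = 149000 W
P_in = √3·V_L·I_L·cosφ = 1.732 × 400 × 262 × 0.899 = 163181 W
η = P_out / P_in = 149000 / 163181 = 0.913 = 91.3%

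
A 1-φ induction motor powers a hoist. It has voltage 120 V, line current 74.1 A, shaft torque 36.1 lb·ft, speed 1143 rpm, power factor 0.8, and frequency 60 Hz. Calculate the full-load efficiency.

82.4 %

τ = 36.1 lb·ft × 1.356 = 48.95 N·m
ω = 2π × 1143/60 = 119.7 rad/s; P_out = τω = 48.95 × 119.7 = 5859 W
P_in = V·I·cosφ = 120 × 74.1 × 0.8 = 7114 W
η = P_out / P_in = 5859 / 7114 = 0.824 = 82.4%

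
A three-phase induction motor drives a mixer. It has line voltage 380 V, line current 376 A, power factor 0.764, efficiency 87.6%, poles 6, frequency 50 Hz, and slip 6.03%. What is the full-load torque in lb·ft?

P_in = √3·V·I·cosφ = 1.732 × 380 × 376 × 0.764 = 189066 W
P_out = η·P_in = 0.876 × 189066 = 165622 W
n_s = 120×50/6 = 1000 rpm; n = 1000×(1−0.0603) = 940 rpm
ω = 2π×940/60 = 98.44 rad/s
τ = P_out/ω = 165622/98.44 = 1682 N·m
In lb·ft: 1682/1.356 = 1240 lb·ft

1240 lb·ft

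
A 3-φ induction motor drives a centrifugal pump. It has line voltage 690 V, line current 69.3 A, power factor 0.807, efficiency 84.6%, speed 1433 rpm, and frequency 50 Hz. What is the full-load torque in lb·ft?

278 lb·ft

P_in = √3·V·I·cosφ = 1.732 × 690 × 69.3 × 0.807 = 66835 W
P_out = η·P_in = 0.846 × 66835 = 56542 W
n = 1433 rpm
ω = 2π×1433/60 = 150.1 rad/s
τ = P_out/ω = 56542/150.1 = 376.7 N·m
In lb·ft: 376.7/1.356 = 278 lb·ft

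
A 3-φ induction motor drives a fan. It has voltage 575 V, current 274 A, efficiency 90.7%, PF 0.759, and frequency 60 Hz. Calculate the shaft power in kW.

188 kW

P_in = √3·V·I·cosφ = 1.732 × 575 × 274 × 0.759 = 207113 W
P_out = η·P_in = 0.907 × 207113 = 187851 W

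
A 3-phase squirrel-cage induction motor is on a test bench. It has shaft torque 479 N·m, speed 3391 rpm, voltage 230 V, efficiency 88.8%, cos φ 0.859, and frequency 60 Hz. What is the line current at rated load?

560 A

ω = 2π×3391/60 = 355.1 rad/s; P_out = τω = 479 × 355.1 = 170093 W
P_in = P_out / η = 170093 / 0.888 = 191546 W
I_L = P_in / (√3·V_L·cosφ) = 191546 / (1.732 × 230 × 0.859) = 560 A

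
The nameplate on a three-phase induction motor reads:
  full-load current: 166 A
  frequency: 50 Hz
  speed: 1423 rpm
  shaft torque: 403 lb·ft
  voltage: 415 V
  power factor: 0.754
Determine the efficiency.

90.5 %

τ = 403 lb·ft × 1.356 = 546.5 N·m
ω = 2π × 1423/60 = 149 rad/s; P_out = τω = 546.5 × 149 = 81429 W
P_in = √3·V_L·I_L·cosφ = 1.732 × 415 × 166 × 0.754 = 89965 W
η = P_out / P_in = 81429 / 89965 = 0.905 = 90.5%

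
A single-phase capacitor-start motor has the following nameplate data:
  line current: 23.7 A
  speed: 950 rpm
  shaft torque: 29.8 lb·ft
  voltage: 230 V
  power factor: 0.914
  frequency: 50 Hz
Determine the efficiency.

τ = 29.8 lb·ft × 1.356 = 40.41 N·m
ω = 2π × 950/60 = 99.48 rad/s; P_out = τω = 40.41 × 99.48 = 4020 W
P_in = V·I·cosφ = 230 × 23.7 × 0.914 = 4982 W
η = P_out / P_in = 4020 / 4982 = 0.807 = 80.7%

80.7 %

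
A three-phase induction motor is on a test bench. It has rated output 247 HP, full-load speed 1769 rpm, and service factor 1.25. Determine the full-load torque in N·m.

P_out = 247 × 746 = 184262 W
ω = 2π × 1769/60 = 185.2 rad/s
τ = P_out/ω = 184262/185.2 = 995 N·m

995 N·m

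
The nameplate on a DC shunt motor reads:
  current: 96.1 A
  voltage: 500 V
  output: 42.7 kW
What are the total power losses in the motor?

P_in = V·I = 500×96.1 = 48050 W
P_out = 42700 W
Losses = P_in − P_out = 48050 − 42700 = 5350 W

5350 W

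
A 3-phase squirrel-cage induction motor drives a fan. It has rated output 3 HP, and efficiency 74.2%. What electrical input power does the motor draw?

3.02 kW

P_out = 3 × 746 = 2238 W
P_in = P_out/η = 2238/0.742 = 3016 W = 3.02 kW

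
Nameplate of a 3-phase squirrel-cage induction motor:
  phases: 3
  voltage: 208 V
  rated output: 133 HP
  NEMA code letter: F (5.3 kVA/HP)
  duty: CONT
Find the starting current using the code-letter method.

S_LR = 5.3 × 133 = 704.9 kVA
I_LR = S_LR/(√3·V_L) = 704900/(1.732×208) = 1960 A

1960 A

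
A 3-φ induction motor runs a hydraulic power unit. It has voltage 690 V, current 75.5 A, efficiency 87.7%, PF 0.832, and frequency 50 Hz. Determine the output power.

65.8 kW

P_in = √3·V·I·cosφ = 1.732 × 690 × 75.5 × 0.832 = 75070 W
P_out = η·P_in = 0.877 × 75070 = 65836 W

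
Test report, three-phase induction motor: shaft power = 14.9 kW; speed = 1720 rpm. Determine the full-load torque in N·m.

82.7 N·m

ω = 2π × 1720/60 = 180.1 rad/s
τ = P/ω = 14900/180.1 = 82.7 N·m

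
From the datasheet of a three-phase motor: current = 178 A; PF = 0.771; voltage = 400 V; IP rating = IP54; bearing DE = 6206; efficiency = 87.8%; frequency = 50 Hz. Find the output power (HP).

P_in = √3·V·I·cosφ = 1.732 × 400 × 178 × 0.771 = 95078 W
P_out = η·P_in = 0.878 × 95078 = 83478 W
= 83478/746 = 112 HP

112 HP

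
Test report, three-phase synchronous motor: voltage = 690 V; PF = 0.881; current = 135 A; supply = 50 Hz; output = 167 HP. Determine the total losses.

P_in = √3·V·I·cosφ = 1.732×690×135×0.881 = 142137 W
P_out = 167×746 = 124582 W
Losses = P_in − P_out = 142137 − 124582 = 17555 W

17600 W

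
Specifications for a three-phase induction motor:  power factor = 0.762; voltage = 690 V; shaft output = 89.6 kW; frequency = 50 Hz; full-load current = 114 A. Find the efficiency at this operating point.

P_out = 89.6 kW = 89600 W
P_in = √3·V_L·I_L·cosφ = 1.732 × 690 × 114 × 0.762 = 103814 W
η = P_out / P_in = 89600 / 103814 = 0.863 = 86.3%

86.3 %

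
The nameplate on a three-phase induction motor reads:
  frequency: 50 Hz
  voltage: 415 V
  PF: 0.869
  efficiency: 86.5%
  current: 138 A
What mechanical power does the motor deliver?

74.6 kW

P_in = √3·V·I·cosφ = 1.732 × 415 × 138 × 0.869 = 86198 W
P_out = η·P_in = 0.865 × 86198 = 74561 W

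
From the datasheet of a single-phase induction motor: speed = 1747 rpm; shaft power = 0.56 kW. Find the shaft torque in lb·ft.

2.26 lb·ft

ω = 2π × 1747/60 = 182.9 rad/s
τ = P/ω = 560/182.9 = 3.062 N·m
In lb·ft: 3.062/1.356 = 2.26 lb·ft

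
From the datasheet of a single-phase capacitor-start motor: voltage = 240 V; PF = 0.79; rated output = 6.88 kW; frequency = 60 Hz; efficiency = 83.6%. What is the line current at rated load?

P_out = 6.88 kW = 6880 W
P_in = P_out / η = 6880 / 0.836 = 8230 W
I = P_in / (V·cosφ) = 8230 / (240 × 0.79) = 43.4 A

43.4 A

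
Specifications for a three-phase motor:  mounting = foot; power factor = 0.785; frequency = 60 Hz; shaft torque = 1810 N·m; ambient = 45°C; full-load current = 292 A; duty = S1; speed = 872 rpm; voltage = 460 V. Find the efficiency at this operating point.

90.5 %

ω = 2π × 872/60 = 91.32 rad/s; P_out = τω = 1810 × 91.32 = 165289 W
P_in = √3·V_L·I_L·cosφ = 1.732 × 460 × 292 × 0.785 = 182624 W
η = P_out / P_in = 165289 / 182624 = 0.905 = 90.5%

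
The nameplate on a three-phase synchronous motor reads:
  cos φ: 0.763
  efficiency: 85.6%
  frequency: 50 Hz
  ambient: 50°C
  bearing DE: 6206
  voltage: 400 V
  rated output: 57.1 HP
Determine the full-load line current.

94.1 A

P_out = 57.1 × 746 = 42597 W
P_in = P_out / η = 42597 / 0.856 = 49763 W
I_L = P_in / (√3·V_L·cosφ) = 49763 / (1.732 × 400 × 0.763) = 94.1 A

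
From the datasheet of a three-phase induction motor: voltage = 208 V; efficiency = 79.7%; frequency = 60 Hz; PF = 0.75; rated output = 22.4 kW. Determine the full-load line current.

P_out = 22.4 kW = 22400 W
P_in = P_out / η = 22400 / 0.797 = 28105 W
I_L = P_in / (√3·V_L·cosφ) = 28105 / (1.732 × 208 × 0.75) = 104 A

104 A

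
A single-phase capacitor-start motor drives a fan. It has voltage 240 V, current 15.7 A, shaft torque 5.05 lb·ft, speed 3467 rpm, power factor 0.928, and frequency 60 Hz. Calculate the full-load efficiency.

71.1 %

τ = 5.05 lb·ft × 1.356 = 6.848 N·m
ω = 2π × 3467/60 = 363.1 rad/s; P_out = τω = 6.848 × 363.1 = 2487 W
P_in = V·I·cosφ = 240 × 15.7 × 0.928 = 3497 W
η = P_out / P_in = 2487 / 3497 = 0.711 = 71.1%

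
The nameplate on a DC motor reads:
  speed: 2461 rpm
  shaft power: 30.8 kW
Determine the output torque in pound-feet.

88.1 lb·ft

ω = 2π × 2461/60 = 257.7 rad/s
τ = P/ω = 30800/257.7 = 119.5 N·m
In lb·ft: 119.5/1.356 = 88.1 lb·ft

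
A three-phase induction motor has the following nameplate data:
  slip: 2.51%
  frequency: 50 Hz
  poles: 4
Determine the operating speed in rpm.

n_s = 120f/p = 120×50/4 = 1500 rpm
n = n_s(1 − s) = 1500 × (1 − 0.0251) = 1462 rpm

1462 rpm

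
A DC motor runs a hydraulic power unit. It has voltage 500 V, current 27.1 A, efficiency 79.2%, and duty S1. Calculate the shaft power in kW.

10.7 kW

P_in = V·I = 500 × 27.1 = 13550 W
P_out = η·P_in = 0.792 × 13550 = 10732 W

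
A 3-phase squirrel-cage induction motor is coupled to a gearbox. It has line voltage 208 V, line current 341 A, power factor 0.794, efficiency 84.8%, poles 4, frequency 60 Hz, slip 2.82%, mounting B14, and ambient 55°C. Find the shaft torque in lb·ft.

333 lb·ft

P_in = √3·V·I·cosφ = 1.732 × 208 × 341 × 0.794 = 97541 W
P_out = η·P_in = 0.848 × 97541 = 82715 W
n_s = 120×60/4 = 1800 rpm; n = 1800×(1−0.0282) = 1749 rpm
ω = 2π×1749/60 = 183.2 rad/s
τ = P_out/ω = 82715/183.2 = 451.5 N·m
In lb·ft: 451.5/1.356 = 333 lb·ft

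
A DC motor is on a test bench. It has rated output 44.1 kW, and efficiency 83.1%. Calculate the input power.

P_out = 44100 W
P_in = P_out/η = 44100/0.831 = 53069 W = 53.1 kW

53.1 kW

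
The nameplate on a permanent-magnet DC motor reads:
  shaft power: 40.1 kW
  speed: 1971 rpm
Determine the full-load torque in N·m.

194 N·m

ω = 2π × 1971/60 = 206.4 rad/s
τ = P/ω = 40100/206.4 = 194 N·m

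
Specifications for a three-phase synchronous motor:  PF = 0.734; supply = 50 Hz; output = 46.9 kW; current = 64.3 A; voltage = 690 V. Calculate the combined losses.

9500 W

P_in = √3·V·I·cosφ = 1.732×690×64.3×0.734 = 56403 W
P_out = 46900 W
Losses = P_in − P_out = 56403 − 46900 = 9503 W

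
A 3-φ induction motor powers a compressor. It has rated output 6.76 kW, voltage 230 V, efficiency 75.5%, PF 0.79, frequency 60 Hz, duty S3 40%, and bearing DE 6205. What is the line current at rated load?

28.5 A

P_out = 6.76 kW = 6760 W
P_in = P_out / η = 6760 / 0.755 = 8954 W
I_L = P_in / (√3·V_L·cosφ) = 8954 / (1.732 × 230 × 0.79) = 28.5 A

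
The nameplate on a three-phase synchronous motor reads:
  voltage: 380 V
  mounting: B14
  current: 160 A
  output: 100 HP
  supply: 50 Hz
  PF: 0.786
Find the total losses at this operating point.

P_in = √3·V·I·cosφ = 1.732×380×160×0.786 = 82770 W
P_out = 100×746 = 74600 W
Losses = P_in − P_out = 82770 − 74600 = 8170 W

8170 W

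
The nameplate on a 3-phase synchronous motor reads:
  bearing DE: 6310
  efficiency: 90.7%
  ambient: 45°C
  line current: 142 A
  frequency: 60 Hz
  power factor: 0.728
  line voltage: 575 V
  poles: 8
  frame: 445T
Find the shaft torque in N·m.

991 N·m

P_in = √3·V·I·cosφ = 1.732 × 575 × 142 × 0.728 = 102952 W
P_out = η·P_in = 0.907 × 102952 = 93377 W
n = n_s = 120×60/8 = 900 rpm (synchronous)
ω = 2π×900/60 = 94.25 rad/s
τ = P_out/ω = 93377/94.25 = 991 N·m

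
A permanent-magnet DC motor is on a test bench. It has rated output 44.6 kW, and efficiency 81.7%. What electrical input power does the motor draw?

P_out = 44600 W
P_in = P_out/η = 44600/0.817 = 54590 W = 54.6 kW

54.6 kW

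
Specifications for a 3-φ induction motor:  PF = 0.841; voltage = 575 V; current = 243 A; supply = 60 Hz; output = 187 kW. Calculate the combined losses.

P_in = √3·V·I·cosφ = 1.732×575×243×0.841 = 203525 W
P_out = 187000 W
Losses = P_in − P_out = 203525 − 187000 = 16525 W

16500 W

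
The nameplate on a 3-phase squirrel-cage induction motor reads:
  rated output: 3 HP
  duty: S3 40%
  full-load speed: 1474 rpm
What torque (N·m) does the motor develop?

14.5 N·m

P_out = 3 × 746 = 2238 W
ω = 2π × 1474/60 = 154.4 rad/s
τ = P_out/ω = 2238/154.4 = 14.5 N·m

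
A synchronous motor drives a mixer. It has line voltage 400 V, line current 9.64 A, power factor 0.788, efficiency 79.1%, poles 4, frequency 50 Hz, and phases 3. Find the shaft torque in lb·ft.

P_in = √3·V·I·cosφ = 1.732 × 400 × 9.64 × 0.788 = 5263 W
P_out = η·P_in = 0.791 × 5263 = 4163 W
n = n_s = 120×50/4 = 1500 rpm (synchronous)
ω = 2π×1500/60 = 157.1 rad/s
τ = P_out/ω = 4163/157.1 = 26.5 N·m
In lb·ft: 26.5/1.356 = 19.5 lb·ft

19.5 lb·ft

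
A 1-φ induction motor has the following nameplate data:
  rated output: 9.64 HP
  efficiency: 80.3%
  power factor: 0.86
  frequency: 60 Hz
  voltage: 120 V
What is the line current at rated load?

P_out = 9.64 × 746 = 7191 W
P_in = P_out / η = 7191 / 0.803 = 8955 W
I = P_in / (V·cosφ) = 8955 / (120 × 0.86) = 86.8 A

86.8 A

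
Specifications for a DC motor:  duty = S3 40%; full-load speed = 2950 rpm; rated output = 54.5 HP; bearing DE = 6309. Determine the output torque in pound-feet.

P_out = 54.5 × 746 = 40657 W
ω = 2π × 2950/60 = 308.9 rad/s
τ = P_out/ω = 40657/308.9 = 131.6 N·m
In lb·ft: 131.6/1.356 = 97.1 lb·ft

97.1 lb·ft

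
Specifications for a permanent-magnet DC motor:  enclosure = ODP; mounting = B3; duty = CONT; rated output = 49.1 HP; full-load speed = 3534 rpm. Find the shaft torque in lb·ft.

73 lb·ft

P_out = 49.1 × 746 = 36629 W
ω = 2π × 3534/60 = 370.1 rad/s
τ = P_out/ω = 36629/370.1 = 98.97 N·m
In lb·ft: 98.97/1.356 = 73 lb·ft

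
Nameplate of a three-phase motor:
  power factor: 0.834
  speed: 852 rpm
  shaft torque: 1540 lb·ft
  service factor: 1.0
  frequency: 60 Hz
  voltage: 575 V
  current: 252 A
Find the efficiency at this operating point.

τ = 1540 lb·ft × 1.356 = 2088 N·m
ω = 2π × 852/60 = 89.22 rad/s; P_out = τω = 2088 × 89.22 = 186291 W
P_in = √3·V_L·I_L·cosφ = 1.732 × 575 × 252 × 0.834 = 209306 W
η = P_out / P_in = 186291 / 209306 = 0.890 = 89.0%

89.0 %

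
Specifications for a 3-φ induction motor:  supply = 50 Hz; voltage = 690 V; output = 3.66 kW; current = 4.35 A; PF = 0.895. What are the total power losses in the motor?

993 W

P_in = √3·V·I·cosφ = 1.732×690×4.35×0.895 = 4653 W
P_out = 3660 W
Losses = P_in − P_out = 4653 − 3660 = 993 W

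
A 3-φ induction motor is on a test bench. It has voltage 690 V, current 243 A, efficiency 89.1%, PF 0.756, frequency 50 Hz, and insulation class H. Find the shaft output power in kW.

P_in = √3·V·I·cosφ = 1.732 × 690 × 243 × 0.756 = 219546 W
P_out = η·P_in = 0.891 × 219546 = 195615 W

196 kW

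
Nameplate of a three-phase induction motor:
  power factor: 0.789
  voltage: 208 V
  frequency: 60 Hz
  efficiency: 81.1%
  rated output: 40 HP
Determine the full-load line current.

129 A

P_out = 40 × 746 = 29840 W
P_in = P_out / η = 29840 / 0.811 = 36794 W
I_L = P_in / (√3·V_L·cosφ) = 36794 / (1.732 × 208 × 0.789) = 129 A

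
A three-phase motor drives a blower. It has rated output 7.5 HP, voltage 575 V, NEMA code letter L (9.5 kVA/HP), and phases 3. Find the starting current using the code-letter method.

S_LR = 9.5 × 7.5 = 71.25 kVA
I_LR = S_LR/(√3·V_L) = 71250/(1.732×575) = 71.5 A

71.5 A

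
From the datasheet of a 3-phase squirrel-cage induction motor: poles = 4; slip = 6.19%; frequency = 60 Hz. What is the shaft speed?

1689 rpm

n_s = 120f/p = 120×60/4 = 1800 rpm
n = n_s(1 − s) = 1800 × (1 − 0.0619) = 1689 rpm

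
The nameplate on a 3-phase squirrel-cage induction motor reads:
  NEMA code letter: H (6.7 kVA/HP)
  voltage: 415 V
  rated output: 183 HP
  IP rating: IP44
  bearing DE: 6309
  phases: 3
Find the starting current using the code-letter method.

S_LR = 6.7 × 183 = 1226.1 kVA
I_LR = S_LR/(√3·V_L) = 1226100/(1.732×415) = 1710 A

1710 A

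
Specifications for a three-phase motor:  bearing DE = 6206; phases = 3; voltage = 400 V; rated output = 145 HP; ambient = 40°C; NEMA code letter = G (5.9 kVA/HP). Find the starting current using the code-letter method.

1230 A

S_LR = 5.9 × 145 = 855.5 kVA
I_LR = S_LR/(√3·V_L) = 855500/(1.732×400) = 1230 A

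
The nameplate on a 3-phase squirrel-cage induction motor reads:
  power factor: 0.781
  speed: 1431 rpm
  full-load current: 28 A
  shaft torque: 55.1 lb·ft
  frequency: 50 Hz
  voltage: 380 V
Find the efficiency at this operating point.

77.8 %

τ = 55.1 lb·ft × 1.356 = 74.72 N·m
ω = 2π × 1431/60 = 149.9 rad/s; P_out = τω = 74.72 × 149.9 = 11201 W
P_in = √3·V_L·I_L·cosφ = 1.732 × 380 × 28 × 0.781 = 14393 W
η = P_out / P_in = 11201 / 14393 = 0.778 = 77.8%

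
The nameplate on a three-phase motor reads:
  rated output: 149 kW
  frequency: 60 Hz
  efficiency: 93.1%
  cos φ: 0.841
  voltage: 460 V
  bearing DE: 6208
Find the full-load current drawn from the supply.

P_out = 149 kW = 149000 W
P_in = P_out / η = 149000 / 0.931 = 160043 W
I_L = P_in / (√3·V_L·cosφ) = 160043 / (1.732 × 460 × 0.841) = 239 A

239 A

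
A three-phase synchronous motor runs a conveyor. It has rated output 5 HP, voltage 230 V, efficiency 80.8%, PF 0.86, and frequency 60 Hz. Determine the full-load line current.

P_out = 5 × 746 = 3730 W
P_in = P_out / η = 3730 / 0.808 = 4616 W
I_L = P_in / (√3·V_L·cosφ) = 4616 / (1.732 × 230 × 0.86) = 13.5 A

13.5 A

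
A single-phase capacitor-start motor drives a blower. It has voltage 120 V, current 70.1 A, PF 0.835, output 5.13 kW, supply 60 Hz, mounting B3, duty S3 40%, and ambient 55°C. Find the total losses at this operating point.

1890 W

P_in = V·I·cosφ = 120×70.1×0.835 = 7024 W
P_out = 5130 W
Losses = P_in − P_out = 7024 − 5130 = 1894 W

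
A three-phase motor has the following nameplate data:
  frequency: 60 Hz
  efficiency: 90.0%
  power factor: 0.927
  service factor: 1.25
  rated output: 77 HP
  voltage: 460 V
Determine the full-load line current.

P_out = 77 × 746 = 57442 W
P_in = P_out / η = 57442 / 0.900 = 63824 W
I_L = P_in / (√3·V_L·cosφ) = 63824 / (1.732 × 460 × 0.927) = 86.4 A

86.4 A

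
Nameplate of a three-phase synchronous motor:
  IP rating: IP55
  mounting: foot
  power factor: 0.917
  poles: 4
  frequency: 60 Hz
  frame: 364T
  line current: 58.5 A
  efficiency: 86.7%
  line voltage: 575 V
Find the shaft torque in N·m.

P_in = √3·V·I·cosφ = 1.732 × 575 × 58.5 × 0.917 = 53425 W
P_out = η·P_in = 0.867 × 53425 = 46319 W
n = n_s = 120×60/4 = 1800 rpm (synchronous)
ω = 2π×1800/60 = 188.5 rad/s
τ = P_out/ω = 46319/188.5 = 246 N·m

246 N·m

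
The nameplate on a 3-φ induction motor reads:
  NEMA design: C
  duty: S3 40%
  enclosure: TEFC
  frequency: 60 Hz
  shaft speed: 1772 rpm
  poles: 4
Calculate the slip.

1.56 %

n_s = 120f/p = 120×60/4 = 1800 rpm
s = (n_s − n)/n_s = (1800 − 1772)/1800 = 0.0156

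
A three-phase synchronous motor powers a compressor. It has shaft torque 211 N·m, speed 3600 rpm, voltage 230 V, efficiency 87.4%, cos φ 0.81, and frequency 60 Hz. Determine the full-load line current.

282 A

ω = 2π×3600/60 = 377 rad/s; P_out = τω = 211 × 377 = 79547 W
P_in = P_out / η = 79547 / 0.874 = 91015 W
I_L = P_in / (√3·V_L·cosφ) = 91015 / (1.732 × 230 × 0.81) = 282 A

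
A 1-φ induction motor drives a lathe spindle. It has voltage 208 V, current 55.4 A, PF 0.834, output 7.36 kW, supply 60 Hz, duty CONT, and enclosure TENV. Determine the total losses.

P_in = V·I·cosφ = 208×55.4×0.834 = 9610 W
P_out = 7360 W
Losses = P_in − P_out = 9610 − 7360 = 2250 W

2.25 kW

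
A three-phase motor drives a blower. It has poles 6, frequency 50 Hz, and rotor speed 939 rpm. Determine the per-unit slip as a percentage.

6.10 %

n_s = 120f/p = 120×50/6 = 1000 rpm
s = (n_s − n)/n_s = (1000 − 939)/1000 = 0.0610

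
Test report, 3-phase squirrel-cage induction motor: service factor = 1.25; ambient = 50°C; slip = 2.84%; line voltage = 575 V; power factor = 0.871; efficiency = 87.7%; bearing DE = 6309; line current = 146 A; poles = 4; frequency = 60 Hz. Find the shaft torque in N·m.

606 N·m

P_in = √3·V·I·cosφ = 1.732 × 575 × 146 × 0.871 = 126645 W
P_out = η·P_in = 0.877 × 126645 = 111068 W
n_s = 120×60/4 = 1800 rpm; n = 1800×(1−0.0284) = 1749 rpm
ω = 2π×1749/60 = 183.2 rad/s
τ = P_out/ω = 111068/183.2 = 606 N·m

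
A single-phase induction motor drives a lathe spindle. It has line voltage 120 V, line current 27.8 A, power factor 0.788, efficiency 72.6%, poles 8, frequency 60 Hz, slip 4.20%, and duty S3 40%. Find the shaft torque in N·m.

P_in = V·I·cosφ = 120 × 27.8 × 0.788 = 2629 W
P_out = η·P_in = 0.726 × 2629 = 1909 W
n_s = 120×60/8 = 900 rpm; n = 900×(1−0.042) = 862 rpm
ω = 2π×862/60 = 90.27 rad/s
τ = P_out/ω = 1909/90.27 = 21.1 N·m

21.1 N·m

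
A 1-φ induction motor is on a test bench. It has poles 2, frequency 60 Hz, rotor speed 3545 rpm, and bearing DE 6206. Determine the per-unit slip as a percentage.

n_s = 120f/p = 120×60/2 = 3600 rpm
s = (n_s − n)/n_s = (3600 − 3545)/3600 = 0.0153

1.5 %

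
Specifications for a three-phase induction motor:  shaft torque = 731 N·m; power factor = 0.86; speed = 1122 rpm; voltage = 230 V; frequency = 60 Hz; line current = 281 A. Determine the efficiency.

89.2 %

ω = 2π × 1122/60 = 117.5 rad/s; P_out = τω = 731 × 117.5 = 85893 W
P_in = √3·V_L·I_L·cosφ = 1.732 × 230 × 281 × 0.86 = 96268 W
η = P_out / P_in = 85893 / 96268 = 0.892 = 89.2%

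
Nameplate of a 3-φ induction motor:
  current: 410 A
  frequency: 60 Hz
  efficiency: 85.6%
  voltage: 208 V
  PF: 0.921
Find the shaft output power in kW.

P_in = √3·V·I·cosφ = 1.732 × 208 × 410 × 0.921 = 136036 W
P_out = η·P_in = 0.856 × 136036 = 116447 W

116 kW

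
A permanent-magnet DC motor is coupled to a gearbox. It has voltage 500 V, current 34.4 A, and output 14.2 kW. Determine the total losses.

P_in = V·I = 500×34.4 = 17200 W
P_out = 14200 W
Losses = P_in − P_out = 17200 − 14200 = 3000 W

3 kW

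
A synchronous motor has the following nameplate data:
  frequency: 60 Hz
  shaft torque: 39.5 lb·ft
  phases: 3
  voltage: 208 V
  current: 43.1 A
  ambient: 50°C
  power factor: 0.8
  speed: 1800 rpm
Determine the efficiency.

τ = 39.5 lb·ft × 1.356 = 53.56 N·m
ω = 2π × 1800/60 = 188.5 rad/s; P_out = τω = 53.56 × 188.5 = 10096 W
P_in = √3·V_L·I_L·cosφ = 1.732 × 208 × 43.1 × 0.8 = 12422 W
η = P_out / P_in = 10096 / 12422 = 0.813 = 81.3%

81.3 %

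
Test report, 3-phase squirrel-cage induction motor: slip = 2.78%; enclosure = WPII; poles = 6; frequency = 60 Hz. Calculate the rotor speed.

1167 rpm

n_s = 120f/p = 120×60/6 = 1200 rpm
n = n_s(1 − s) = 1200 × (1 − 0.0278) = 1167 rpm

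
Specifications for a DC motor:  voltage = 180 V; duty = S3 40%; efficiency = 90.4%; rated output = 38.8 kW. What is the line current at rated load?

P_out = 38.8 kW = 38800 W
P_in = P_out / η = 38800 / 0.904 = 42920 W
I = P_in / V = 42920 / 180 = 238 A

238 A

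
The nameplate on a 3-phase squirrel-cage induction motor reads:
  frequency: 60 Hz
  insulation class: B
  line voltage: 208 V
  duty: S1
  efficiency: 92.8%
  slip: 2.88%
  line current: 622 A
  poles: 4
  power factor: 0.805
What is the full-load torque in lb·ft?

674 lb·ft

P_in = √3·V·I·cosφ = 1.732 × 208 × 622 × 0.805 = 180384 W
P_out = η·P_in = 0.928 × 180384 = 167396 W
n_s = 120×60/4 = 1800 rpm; n = 1800×(1−0.0288) = 1748 rpm
ω = 2π×1748/60 = 183.1 rad/s
τ = P_out/ω = 167396/183.1 = 914.2 N·m
In lb·ft: 914.2/1.356 = 674 lb·ft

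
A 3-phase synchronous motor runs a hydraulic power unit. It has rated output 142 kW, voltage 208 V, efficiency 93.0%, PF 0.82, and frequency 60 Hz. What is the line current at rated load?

P_out = 142 kW = 142000 W
P_in = P_out / η = 142000 / 0.930 = 152688 W
I_L = P_in / (√3·V_L·cosφ) = 152688 / (1.732 × 208 × 0.82) = 517 A

517 A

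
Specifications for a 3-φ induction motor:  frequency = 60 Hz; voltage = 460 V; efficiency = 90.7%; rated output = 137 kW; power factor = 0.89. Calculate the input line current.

P_out = 137 kW = 137000 W
P_in = P_out / η = 137000 / 0.907 = 151047 W
I_L = P_in / (√3·V_L·cosφ) = 151047 / (1.732 × 460 × 0.89) = 213 A

213 A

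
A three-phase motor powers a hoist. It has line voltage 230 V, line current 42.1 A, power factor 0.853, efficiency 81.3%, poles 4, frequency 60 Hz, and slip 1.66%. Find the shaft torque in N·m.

62.7 N·m

P_in = √3·V·I·cosφ = 1.732 × 230 × 42.1 × 0.853 = 14306 W
P_out = η·P_in = 0.813 × 14306 = 11631 W
n_s = 120×60/4 = 1800 rpm; n = 1800×(1−0.0166) = 1770 rpm
ω = 2π×1770/60 = 185.4 rad/s
τ = P_out/ω = 11631/185.4 = 62.7 N·m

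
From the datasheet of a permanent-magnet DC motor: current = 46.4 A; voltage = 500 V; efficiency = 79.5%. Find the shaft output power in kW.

P_in = V·I = 500 × 46.4 = 23200 W
P_out = η·P_in = 0.795 × 23200 = 18444 W

18.4 kW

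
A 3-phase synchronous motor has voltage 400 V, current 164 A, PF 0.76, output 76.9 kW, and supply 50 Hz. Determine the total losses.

9450 W

P_in = √3·V·I·cosφ = 1.732×400×164×0.76 = 86351 W
P_out = 76900 W
Losses = P_in − P_out = 86351 − 76900 = 9451 W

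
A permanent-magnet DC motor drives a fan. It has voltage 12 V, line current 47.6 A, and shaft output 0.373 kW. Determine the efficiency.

65.3 %

P_out = 0.373 kW = 373 W
P_in = V·I = 12 × 47.6 = 571 W
η = P_out / P_in = 373 / 571 = 0.653 = 65.3%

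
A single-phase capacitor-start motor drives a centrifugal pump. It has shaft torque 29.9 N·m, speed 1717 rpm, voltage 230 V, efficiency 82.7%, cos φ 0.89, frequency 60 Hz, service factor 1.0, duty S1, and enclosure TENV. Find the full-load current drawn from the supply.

ω = 2π×1717/60 = 179.8 rad/s; P_out = τω = 29.9 × 179.8 = 5376 W
P_in = P_out / η = 5376 / 0.827 = 6501 W
I = P_in / (V·cosφ) = 6501 / (230 × 0.89) = 31.8 A

31.8 A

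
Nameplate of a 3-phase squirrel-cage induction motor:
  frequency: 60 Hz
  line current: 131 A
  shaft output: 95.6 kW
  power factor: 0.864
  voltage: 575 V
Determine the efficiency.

P_out = 95.6 kW = 95600 W
P_in = √3·V_L·I_L·cosφ = 1.732 × 575 × 131 × 0.864 = 112720 W
η = P_out / P_in = 95600 / 112720 = 0.848 = 84.8%

84.8 %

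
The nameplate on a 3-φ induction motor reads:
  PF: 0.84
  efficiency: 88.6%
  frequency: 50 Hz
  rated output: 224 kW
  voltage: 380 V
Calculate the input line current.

457 A

P_out = 224 kW = 224000 W
P_in = P_out / η = 224000 / 0.886 = 252822 W
I_L = P_in / (√3·V_L·cosφ) = 252822 / (1.732 × 380 × 0.84) = 457 A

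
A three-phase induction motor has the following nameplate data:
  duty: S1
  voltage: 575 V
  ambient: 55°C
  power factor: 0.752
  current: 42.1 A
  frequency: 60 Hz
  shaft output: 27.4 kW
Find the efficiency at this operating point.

86.9 %

P_out = 27.4 kW = 27400 W
P_in = √3·V_L·I_L·cosφ = 1.732 × 575 × 42.1 × 0.752 = 31529 W
η = P_out / P_in = 27400 / 31529 = 0.869 = 86.9%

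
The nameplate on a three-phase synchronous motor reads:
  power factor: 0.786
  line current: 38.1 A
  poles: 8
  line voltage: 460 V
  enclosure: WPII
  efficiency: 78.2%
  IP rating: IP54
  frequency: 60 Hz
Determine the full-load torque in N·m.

198 N·m

P_in = √3·V·I·cosφ = 1.732 × 460 × 38.1 × 0.786 = 23859 W
P_out = η·P_in = 0.782 × 23859 = 18658 W
n = n_s = 120×60/8 = 900 rpm (synchronous)
ω = 2π×900/60 = 94.25 rad/s
τ = P_out/ω = 18658/94.25 = 198 N·m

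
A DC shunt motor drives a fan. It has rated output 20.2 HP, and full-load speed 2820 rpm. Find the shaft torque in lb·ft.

37.6 lb·ft

P_out = 20.2 × 746 = 15069 W
ω = 2π × 2820/60 = 295.3 rad/s
τ = P_out/ω = 15069/295.3 = 51.03 N·m
In lb·ft: 51.03/1.356 = 37.6 lb·ft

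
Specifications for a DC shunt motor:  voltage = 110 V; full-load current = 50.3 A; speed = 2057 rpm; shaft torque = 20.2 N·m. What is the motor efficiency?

78.6 %

ω = 2π × 2057/60 = 215.4 rad/s; P_out = τω = 20.2 × 215.4 = 4351 W
P_in = V·I = 110 × 50.3 = 5533 W
η = P_out / P_in = 4351 / 5533 = 0.786 = 78.6%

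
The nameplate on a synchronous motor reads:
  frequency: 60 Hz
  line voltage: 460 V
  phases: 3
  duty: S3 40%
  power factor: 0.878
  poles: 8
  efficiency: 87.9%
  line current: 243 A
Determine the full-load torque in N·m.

P_in = √3·V·I·cosφ = 1.732 × 460 × 243 × 0.878 = 169983 W
P_out = η·P_in = 0.879 × 169983 = 149415 W
n = n_s = 120×60/8 = 900 rpm (synchronous)
ω = 2π×900/60 = 94.25 rad/s
τ = P_out/ω = 149415/94.25 = 1590 N·m

1590 N·m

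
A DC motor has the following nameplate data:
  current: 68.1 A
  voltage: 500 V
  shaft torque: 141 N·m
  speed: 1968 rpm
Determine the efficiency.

ω = 2π × 1968/60 = 206.1 rad/s; P_out = τω = 141 × 206.1 = 29060 W
P_in = V·I = 500 × 68.1 = 34050 W
η = P_out / P_in = 29060 / 34050 = 0.853 = 85.3%

85.3 %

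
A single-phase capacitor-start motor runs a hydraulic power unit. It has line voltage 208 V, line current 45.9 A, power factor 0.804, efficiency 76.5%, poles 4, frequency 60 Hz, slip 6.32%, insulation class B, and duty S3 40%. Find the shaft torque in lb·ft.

P_in = V·I·cosφ = 208 × 45.9 × 0.804 = 7676 W
P_out = η·P_in = 0.765 × 7676 = 5872 W
n_s = 120×60/4 = 1800 rpm; n = 1800×(1−0.0632) = 1686 rpm
ω = 2π×1686/60 = 176.6 rad/s
τ = P_out/ω = 5872/176.6 = 33.25 N·m
In lb·ft: 33.25/1.356 = 24.5 lb·ft

24.5 lb·ft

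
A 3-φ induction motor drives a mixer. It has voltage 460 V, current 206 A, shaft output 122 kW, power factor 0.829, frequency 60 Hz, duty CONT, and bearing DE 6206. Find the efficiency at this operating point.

89.7 %

P_out = 122 kW = 122000 W
P_in = √3·V_L·I_L·cosφ = 1.732 × 460 × 206 × 0.829 = 136059 W
η = P_out / P_in = 122000 / 136059 = 0.897 = 89.7%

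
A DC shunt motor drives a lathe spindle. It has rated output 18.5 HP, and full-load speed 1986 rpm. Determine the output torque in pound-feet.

P_out = 18.5 × 746 = 13801 W
ω = 2π × 1986/60 = 208 rad/s
τ = P_out/ω = 13801/208 = 66.35 N·m
In lb·ft: 66.35/1.356 = 48.9 lb·ft

48.9 lb·ft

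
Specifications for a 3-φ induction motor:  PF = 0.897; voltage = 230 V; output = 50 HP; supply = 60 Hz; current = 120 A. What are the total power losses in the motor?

5.58 kW

P_in = √3·V·I·cosφ = 1.732×230×120×0.897 = 42879 W
P_out = 50×746 = 37300 W
Losses = P_in − P_out = 42879 − 37300 = 5579 W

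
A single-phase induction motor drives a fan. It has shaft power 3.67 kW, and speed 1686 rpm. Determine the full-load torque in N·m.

20.8 N·m

ω = 2π × 1686/60 = 176.6 rad/s
τ = P/ω = 3670/176.6 = 20.8 N·m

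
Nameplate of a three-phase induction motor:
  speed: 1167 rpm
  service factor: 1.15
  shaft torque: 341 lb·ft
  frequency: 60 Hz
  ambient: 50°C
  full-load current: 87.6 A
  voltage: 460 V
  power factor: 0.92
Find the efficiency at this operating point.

88.0 %

τ = 341 lb·ft × 1.356 = 462.4 N·m
ω = 2π × 1167/60 = 122.2 rad/s; P_out = τω = 462.4 × 122.2 = 56505 W
P_in = √3·V_L·I_L·cosφ = 1.732 × 460 × 87.6 × 0.92 = 64209 W
η = P_out / P_in = 56505 / 64209 = 0.880 = 88.0%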